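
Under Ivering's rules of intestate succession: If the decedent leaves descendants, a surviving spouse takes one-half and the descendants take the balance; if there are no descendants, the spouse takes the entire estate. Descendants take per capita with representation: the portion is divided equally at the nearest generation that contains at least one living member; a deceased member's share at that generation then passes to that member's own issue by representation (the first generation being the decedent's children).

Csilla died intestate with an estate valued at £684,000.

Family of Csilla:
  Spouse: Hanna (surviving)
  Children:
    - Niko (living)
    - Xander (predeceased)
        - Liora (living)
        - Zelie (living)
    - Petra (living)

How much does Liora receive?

Hanna takes one-half of £684,000 = £342,000. The remaining £342,000 passes to the descendants.
The descendants' portion (£342,000) is divided into 3 shares of £114,000: Niko and Petra each take £114,000; Xander's £114,000 share passes to Xander's issue.
Xander's share (£114,000) is divided into 2 shares of £57,000: Liora and Zelie each take £57,000.

Liora receives £57,000.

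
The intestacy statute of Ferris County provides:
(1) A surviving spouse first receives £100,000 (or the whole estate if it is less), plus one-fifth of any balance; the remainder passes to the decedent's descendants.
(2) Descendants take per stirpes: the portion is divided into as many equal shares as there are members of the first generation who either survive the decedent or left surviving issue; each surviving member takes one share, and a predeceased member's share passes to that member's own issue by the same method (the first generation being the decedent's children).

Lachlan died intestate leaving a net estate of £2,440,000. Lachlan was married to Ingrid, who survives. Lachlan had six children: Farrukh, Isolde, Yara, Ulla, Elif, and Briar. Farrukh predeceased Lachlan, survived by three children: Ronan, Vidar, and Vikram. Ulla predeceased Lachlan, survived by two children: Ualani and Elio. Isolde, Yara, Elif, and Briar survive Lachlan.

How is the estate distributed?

Ingrid: £568,000; Ronan: £104,000; Vidar: £104,000; Vikram: £104,000; Isolde: £312,000; Yara: £312,000; Ualani: £156,000; Elio: £156,000; Elif: £312,000; Briar: £312,000

Ingrid first takes £100,000, leaving a balance of £2,340,000. Ingrid then takes one-fifth of the balance (£468,000), for a total of £568,000. The remaining £1,872,000 passes to the descendants.
The descendants' portion (£1,872,000) is divided into 6 shares of £312,000: Isolde, Yara, Elif, and Briar each take £312,000; Farrukh's £312,000 share passes to Farrukh's issue; Ulla's £312,000 share passes to Ulla's issue.
Farrukh's share (£312,000) is divided into 3 shares of £104,000: Ronan, Vidar, and Vikram each take £104,000.
Ulla's share (£312,000) is divided into 2 shares of £156,000: Ualani and Elio each take £156,000.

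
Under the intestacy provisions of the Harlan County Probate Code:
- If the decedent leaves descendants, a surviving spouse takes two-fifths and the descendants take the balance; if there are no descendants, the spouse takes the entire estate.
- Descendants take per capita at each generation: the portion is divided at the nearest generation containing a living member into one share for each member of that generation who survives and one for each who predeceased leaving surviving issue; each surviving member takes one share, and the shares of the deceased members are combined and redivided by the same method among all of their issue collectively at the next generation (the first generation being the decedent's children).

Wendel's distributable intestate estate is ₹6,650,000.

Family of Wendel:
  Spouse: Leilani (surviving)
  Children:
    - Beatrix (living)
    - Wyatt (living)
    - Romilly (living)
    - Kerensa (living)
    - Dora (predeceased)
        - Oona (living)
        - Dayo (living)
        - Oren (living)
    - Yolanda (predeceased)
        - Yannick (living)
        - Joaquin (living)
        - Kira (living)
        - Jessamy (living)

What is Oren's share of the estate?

Leilani takes two-fifths of ₹6,650,000 = ₹2,660,000. The remaining ₹3,990,000 passes to the descendants.
The descendants' portion (₹3,990,000) is divided at the children's generation into 6 shares of ₹665,000. Beatrix, Wyatt, Romilly, and Kerensa each take ₹665,000. The 2 shares of the deceased (Dora and Yolanda) are combined into a pool of ₹1,330,000.
That pool (₹1,330,000) is divided at the grandchildren's generation equally among Oona, Dayo, Oren, Yannick, Joaquin, Kira, and Jessamy: ₹190,000 each.

Oren receives ₹190,000.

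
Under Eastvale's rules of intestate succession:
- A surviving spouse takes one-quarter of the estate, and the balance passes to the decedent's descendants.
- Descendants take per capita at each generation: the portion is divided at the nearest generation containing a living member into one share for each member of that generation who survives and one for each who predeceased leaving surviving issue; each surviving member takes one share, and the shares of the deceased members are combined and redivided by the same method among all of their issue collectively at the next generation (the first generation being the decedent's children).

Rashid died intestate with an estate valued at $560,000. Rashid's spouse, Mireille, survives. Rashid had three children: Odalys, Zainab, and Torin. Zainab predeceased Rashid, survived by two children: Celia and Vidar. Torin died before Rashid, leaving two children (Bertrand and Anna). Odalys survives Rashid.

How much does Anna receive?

Anna receives $70,000.

Mireille takes one-quarter of $560,000 = $140,000. The remaining $420,000 passes to the descendants.
The descendants' portion ($420,000) is divided at the children's generation into 3 shares of $140,000. Odalys takes $140,000. The 2 shares of the deceased (Zainab and Torin) are combined into a pool of $280,000.
That pool ($280,000) is divided at the grandchildren's generation equally among Celia, Vidar, Bertrand, and Anna: $70,000 each.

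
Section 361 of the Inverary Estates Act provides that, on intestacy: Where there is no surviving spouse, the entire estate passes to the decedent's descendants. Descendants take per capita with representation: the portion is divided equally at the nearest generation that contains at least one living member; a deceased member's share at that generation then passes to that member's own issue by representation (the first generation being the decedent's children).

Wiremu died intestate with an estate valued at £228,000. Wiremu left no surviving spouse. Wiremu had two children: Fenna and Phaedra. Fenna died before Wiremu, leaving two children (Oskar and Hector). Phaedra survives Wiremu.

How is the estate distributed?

The entire £228,000 passes to the descendants.
That amount (£228,000) is divided into 2 shares of £114,000: Phaedra takes £114,000; Fenna's £114,000 share passes to Fenna's issue.
Fenna's share (£114,000) is divided into 2 shares of £57,000: Oskar and Hector each take £57,000.

Oskar: £57,000; Hector: £57,000; Phaedra: £114,000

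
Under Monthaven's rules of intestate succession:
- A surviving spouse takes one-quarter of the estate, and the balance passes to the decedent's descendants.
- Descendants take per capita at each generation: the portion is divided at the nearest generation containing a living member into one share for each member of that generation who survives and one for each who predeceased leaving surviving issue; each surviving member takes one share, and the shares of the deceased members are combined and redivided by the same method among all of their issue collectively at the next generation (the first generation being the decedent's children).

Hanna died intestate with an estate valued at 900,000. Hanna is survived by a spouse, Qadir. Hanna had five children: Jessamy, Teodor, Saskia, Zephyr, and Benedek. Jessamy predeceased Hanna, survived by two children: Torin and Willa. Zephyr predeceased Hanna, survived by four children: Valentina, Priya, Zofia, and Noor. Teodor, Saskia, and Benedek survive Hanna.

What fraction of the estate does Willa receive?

Qadir takes one-quarter of 900,000 = 225,000. The remaining 675,000 passes to the descendants.
The descendants' portion (675,000) is divided at the children's generation into 5 shares of 135,000. Teodor, Saskia, and Benedek each take 135,000. The 2 shares of the deceased (Jessamy and Zephyr) are combined into a pool of 270,000.
That pool (270,000) is divided at the grandchildren's generation equally among Torin, Willa, Valentina, Priya, Zofia, and Noor: 45,000 each.

Willa receives 1/20 of the estate.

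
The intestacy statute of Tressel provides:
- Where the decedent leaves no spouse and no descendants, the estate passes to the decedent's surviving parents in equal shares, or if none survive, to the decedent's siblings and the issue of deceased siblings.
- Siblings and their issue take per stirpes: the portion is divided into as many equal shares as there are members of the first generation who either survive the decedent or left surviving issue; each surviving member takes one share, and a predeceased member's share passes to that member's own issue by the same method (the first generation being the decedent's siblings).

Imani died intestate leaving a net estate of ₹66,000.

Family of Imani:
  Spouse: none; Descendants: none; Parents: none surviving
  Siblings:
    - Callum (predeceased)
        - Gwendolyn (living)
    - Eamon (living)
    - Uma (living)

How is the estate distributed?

Gwendolyn: ₹22,000; Eamon: ₹22,000; Uma: ₹22,000

The entire ₹66,000 passes to the siblings and their issue.
That amount (₹66,000) is divided into 3 shares of ₹22,000: Eamon and Uma each take ₹22,000; Callum's ₹22,000 share passes to Callum's issue.
Callum's share (₹22,000) passes entirely to Gwendolyn.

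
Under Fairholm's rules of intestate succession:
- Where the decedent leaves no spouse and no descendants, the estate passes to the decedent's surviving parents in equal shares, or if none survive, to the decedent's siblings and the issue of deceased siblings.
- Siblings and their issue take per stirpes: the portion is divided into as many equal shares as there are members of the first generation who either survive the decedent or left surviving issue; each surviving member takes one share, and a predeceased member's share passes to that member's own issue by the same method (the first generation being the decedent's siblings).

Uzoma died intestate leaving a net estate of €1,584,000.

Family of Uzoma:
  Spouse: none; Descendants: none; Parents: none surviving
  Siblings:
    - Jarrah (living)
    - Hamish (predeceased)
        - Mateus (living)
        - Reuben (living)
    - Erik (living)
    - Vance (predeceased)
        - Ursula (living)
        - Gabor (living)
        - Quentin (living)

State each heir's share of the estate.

Jarrah: €396,000; Mateus: €198,000; Reuben: €198,000; Erik: €396,000; Ursula: €132,000; Gabor: €132,000; Quentin: €132,000

The entire €1,584,000 passes to the siblings and their issue.
That amount (€1,584,000) is divided into 4 shares of €396,000: Jarrah and Erik each take €396,000; Hamish's €396,000 share passes to Hamish's issue; Vance's €396,000 share passes to Vance's issue.
Hamish's share (€396,000) is divided into 2 shares of €198,000: Mateus and Reuben each take €198,000.
Vance's share (€396,000) is divided into 3 shares of €132,000: Ursula, Gabor, and Quentin each take €132,000.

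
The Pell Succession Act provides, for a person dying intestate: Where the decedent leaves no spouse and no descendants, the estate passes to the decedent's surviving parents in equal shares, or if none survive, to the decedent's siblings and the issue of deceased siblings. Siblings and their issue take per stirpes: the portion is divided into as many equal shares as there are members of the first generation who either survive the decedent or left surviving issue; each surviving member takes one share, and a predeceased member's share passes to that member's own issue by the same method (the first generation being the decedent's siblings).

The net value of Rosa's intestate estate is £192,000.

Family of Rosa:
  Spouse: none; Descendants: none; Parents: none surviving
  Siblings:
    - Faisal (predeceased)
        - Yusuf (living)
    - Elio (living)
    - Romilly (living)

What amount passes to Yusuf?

Yusuf receives £64,000.

The entire £192,000 passes to the siblings and their issue.
That amount (£192,000) is divided into 3 shares of £64,000: Elio and Romilly each take £64,000; Faisal's £64,000 share passes to Faisal's issue.
Faisal's share (£64,000) passes entirely to Yusuf.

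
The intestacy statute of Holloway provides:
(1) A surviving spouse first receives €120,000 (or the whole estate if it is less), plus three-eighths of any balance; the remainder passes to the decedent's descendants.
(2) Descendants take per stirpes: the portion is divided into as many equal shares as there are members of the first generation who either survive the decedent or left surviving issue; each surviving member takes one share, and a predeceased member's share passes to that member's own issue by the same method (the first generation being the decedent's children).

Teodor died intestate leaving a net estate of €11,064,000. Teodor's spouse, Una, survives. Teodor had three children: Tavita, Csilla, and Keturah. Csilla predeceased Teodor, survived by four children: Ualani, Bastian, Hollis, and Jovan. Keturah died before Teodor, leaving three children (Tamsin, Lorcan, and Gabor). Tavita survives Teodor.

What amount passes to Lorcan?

Lorcan receives €760,000.

Una first takes €120,000, leaving a balance of €10,944,000. Una then takes three-eighths of the balance (€4,104,000), for a total of €4,224,000. The remaining €6,840,000 passes to the descendants.
The descendants' portion (€6,840,000) is divided into 3 shares of €2,280,000: Tavita takes €2,280,000; Csilla's €2,280,000 share passes to Csilla's issue; Keturah's €2,280,000 share passes to Keturah's issue.
Csilla's share (€2,280,000) is divided into 4 shares of €570,000: Ualani, Bastian, Hollis, and Jovan each take €570,000.
Keturah's share (€2,280,000) is divided into 3 shares of €760,000: Tamsin, Lorcan, and Gabor each take €760,000.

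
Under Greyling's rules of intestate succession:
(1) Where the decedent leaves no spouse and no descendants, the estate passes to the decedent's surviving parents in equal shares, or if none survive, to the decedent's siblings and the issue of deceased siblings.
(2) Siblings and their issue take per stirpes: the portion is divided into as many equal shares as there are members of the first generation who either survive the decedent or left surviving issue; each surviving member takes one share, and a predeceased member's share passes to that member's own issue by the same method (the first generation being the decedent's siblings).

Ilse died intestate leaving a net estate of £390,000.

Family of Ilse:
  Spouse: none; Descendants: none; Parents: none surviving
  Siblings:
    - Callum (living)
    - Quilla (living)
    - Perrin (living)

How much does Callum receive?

Callum receives £130,000.

The entire £390,000 passes to the siblings and their issue.
That amount (£390,000) is divided into 3 shares of £130,000: Callum, Quilla, and Perrin each take £130,000.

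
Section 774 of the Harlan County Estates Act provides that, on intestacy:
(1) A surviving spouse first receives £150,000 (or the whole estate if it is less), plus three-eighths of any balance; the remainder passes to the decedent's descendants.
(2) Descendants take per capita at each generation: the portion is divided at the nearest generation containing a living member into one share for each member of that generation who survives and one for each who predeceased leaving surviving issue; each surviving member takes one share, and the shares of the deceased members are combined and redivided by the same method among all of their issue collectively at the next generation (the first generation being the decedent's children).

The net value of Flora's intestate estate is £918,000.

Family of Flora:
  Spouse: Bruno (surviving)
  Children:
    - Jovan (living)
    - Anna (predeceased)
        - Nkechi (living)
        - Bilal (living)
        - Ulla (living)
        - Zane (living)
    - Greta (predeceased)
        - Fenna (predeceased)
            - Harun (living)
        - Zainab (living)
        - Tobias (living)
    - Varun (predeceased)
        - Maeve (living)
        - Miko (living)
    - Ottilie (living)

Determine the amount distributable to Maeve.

Maeve receives £32,000.

Bruno first takes £150,000, leaving a balance of £768,000. Bruno then takes three-eighths of the balance (£288,000), for a total of £438,000. The remaining £480,000 passes to the descendants.
The descendants' portion (£480,000) is divided at the children's generation into 5 shares of £96,000. Jovan and Ottilie each take £96,000. The 3 shares of the deceased (Anna, Greta, and Varun) are combined into a pool of £288,000.
That pool (£288,000) is divided at the grandchildren's generation into 9 shares of £32,000. Nkechi, Bilal, Ulla, Zane, Zainab, Tobias, Maeve, and Miko each take £32,000. The remaining share for the deceased Fenna (£32,000) is carried to the next generation.
That pool (£32,000) passes entirely to Harun, the sole taker at the great-grandchildren's generation.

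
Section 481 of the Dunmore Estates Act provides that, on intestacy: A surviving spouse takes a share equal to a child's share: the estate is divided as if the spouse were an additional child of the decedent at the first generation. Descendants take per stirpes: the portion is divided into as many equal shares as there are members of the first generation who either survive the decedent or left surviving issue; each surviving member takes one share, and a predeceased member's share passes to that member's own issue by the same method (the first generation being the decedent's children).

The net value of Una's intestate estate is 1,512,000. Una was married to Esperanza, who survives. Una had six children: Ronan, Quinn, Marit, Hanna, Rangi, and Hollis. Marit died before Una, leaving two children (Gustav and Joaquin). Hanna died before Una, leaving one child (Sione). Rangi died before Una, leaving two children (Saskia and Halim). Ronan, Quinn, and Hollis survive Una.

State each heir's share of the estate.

Esperanza: 216,000; Ronan: 216,000; Quinn: 216,000; Gustav: 108,000; Joaquin: 108,000; Sione: 216,000; Saskia: 108,000; Halim: 108,000; Hollis: 216,000

The spouse counts as an additional share at the children's level, so there are 7 primary shares of 216,000. Esperanza takes one such share (216,000).
The children's combined portion (1,296,000) is divided into 6 shares of 216,000: Ronan, Quinn, and Hollis each take 216,000; Marit's 216,000 share passes to Marit's issue; Hanna's 216,000 share passes to Hanna's issue; Rangi's 216,000 share passes to Rangi's issue.
Marit's share (216,000) is divided into 2 shares of 108,000: Gustav and Joaquin each take 108,000.
Hanna's share (216,000) passes entirely to Sione.
Rangi's share (216,000) is divided into 2 shares of 108,000: Saskia and Halim each take 108,000.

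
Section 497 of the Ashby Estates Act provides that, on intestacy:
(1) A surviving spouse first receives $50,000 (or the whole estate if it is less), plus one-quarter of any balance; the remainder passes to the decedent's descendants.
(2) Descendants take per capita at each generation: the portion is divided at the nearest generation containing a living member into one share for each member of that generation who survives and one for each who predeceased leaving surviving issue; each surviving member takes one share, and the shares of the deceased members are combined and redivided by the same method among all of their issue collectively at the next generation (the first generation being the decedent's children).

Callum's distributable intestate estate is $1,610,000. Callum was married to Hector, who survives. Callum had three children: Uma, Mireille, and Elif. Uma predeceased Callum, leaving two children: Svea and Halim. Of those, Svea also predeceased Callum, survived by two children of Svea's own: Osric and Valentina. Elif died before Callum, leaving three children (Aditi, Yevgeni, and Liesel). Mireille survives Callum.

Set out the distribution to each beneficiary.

Hector: $440,000; Osric: $78,000; Valentina: $78,000; Halim: $156,000; Mireille: $390,000; Aditi: $156,000; Yevgeni: $156,000; Liesel: $156,000

Hector first takes $50,000, leaving a balance of $1,560,000. Hector then takes one-quarter of the balance ($390,000), for a total of $440,000. The remaining $1,170,000 passes to the descendants.
The descendants' portion ($1,170,000) is divided at the children's generation into 3 shares of $390,000. Mireille takes $390,000. The 2 shares of the deceased (Uma and Elif) are combined into a pool of $780,000.
That pool ($780,000) is divided at the grandchildren's generation into 5 shares of $156,000. Halim, Aditi, Yevgeni, and Liesel each take $156,000. The remaining share for the deceased Svea ($156,000) is carried to the next generation.
That pool ($156,000) is divided at the great-grandchildren's generation equally among Osric and Valentina: $78,000 each.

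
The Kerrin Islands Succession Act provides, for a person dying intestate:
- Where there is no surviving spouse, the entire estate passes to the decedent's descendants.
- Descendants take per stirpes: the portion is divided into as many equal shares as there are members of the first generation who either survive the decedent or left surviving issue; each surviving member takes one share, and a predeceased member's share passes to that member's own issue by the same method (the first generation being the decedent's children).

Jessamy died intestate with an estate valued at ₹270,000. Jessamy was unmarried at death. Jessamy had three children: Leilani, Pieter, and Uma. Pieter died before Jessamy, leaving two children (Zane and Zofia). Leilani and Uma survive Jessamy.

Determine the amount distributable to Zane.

The entire ₹270,000 passes to the descendants.
That amount (₹270,000) is divided into 3 shares of ₹90,000: Leilani and Uma each take ₹90,000; Pieter's ₹90,000 share passes to Pieter's issue.
Pieter's share (₹90,000) is divided into 2 shares of ₹45,000: Zane and Zofia each take ₹45,000.

Zane receives ₹45,000.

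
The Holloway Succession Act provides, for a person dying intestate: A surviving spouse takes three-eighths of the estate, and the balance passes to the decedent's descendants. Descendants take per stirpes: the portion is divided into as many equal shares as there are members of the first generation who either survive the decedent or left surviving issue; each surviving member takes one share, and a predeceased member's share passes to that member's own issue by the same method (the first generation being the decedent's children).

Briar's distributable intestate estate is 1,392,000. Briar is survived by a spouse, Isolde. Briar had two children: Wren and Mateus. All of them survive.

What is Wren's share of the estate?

Isolde takes three-eighths of 1,392,000 = 522,000. The remaining 870,000 passes to the descendants.
The descendants' portion (870,000) is divided into 2 shares of 435,000: Wren and Mateus each take 435,000.

Wren receives 435,000.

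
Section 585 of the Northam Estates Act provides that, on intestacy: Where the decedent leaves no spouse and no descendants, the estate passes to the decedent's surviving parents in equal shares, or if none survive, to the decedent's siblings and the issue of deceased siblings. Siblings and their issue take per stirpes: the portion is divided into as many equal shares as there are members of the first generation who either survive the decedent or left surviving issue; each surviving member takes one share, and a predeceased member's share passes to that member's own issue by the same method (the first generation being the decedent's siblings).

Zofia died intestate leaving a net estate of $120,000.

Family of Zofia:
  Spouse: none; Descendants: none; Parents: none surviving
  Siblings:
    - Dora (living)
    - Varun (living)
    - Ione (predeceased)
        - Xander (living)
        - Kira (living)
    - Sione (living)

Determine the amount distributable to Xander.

The entire $120,000 passes to the siblings and their issue.
That amount ($120,000) is divided into 4 shares of $30,000: Dora, Varun, and Sione each take $30,000; Ione's $30,000 share passes to Ione's issue.
Ione's share ($30,000) is divided into 2 shares of $15,000: Xander and Kira each take $15,000.

Xander receives $15,000.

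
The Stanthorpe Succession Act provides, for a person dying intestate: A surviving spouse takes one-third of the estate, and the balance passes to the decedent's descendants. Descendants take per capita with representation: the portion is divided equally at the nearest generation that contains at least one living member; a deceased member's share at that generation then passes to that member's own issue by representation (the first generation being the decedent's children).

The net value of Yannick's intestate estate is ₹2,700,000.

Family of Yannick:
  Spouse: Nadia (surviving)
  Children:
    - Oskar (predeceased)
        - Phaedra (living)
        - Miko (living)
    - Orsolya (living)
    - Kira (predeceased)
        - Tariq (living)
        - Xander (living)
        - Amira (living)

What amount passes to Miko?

Miko receives ₹300,000.

Nadia takes one-third of ₹2,700,000 = ₹900,000. The remaining ₹1,800,000 passes to the descendants.
The descendants' portion (₹1,800,000) is divided into 3 shares of ₹600,000: Orsolya takes ₹600,000; Oskar's ₹600,000 share passes to Oskar's issue; Kira's ₹600,000 share passes to Kira's issue.
Oskar's share (₹600,000) is divided into 2 shares of ₹300,000: Phaedra and Miko each take ₹300,000.
Kira's share (₹600,000) is divided into 3 shares of ₹200,000: Tariq, Xander, and Amira each take ₹200,000.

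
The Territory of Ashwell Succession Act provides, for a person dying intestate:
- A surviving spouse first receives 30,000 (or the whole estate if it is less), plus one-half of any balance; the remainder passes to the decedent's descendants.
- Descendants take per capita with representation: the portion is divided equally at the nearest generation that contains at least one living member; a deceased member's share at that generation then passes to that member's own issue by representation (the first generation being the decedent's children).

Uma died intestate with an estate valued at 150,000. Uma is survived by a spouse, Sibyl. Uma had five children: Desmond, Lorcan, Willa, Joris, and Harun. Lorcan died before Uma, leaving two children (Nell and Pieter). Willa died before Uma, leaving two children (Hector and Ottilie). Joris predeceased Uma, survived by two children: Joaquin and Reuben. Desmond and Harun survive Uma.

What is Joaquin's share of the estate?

Sibyl first takes 30,000, leaving a balance of 120,000. Sibyl then takes one-half of the balance (60,000), for a total of 90,000. The remaining 60,000 passes to the descendants.
The descendants' portion (60,000) is divided into 5 shares of 12,000: Desmond and Harun each take 12,000; Lorcan's 12,000 share passes to Lorcan's issue; Willa's 12,000 share passes to Willa's issue; Joris's 12,000 share passes to Joris's issue.
Lorcan's share (12,000) is divided into 2 shares of 6,000: Nell and Pieter each take 6,000.
Willa's share (12,000) is divided into 2 shares of 6,000: Hector and Ottilie each take 6,000.
Joris's share (12,000) is divided into 2 shares of 6,000: Joaquin and Reuben each take 6,000.

Joaquin receives 6,000.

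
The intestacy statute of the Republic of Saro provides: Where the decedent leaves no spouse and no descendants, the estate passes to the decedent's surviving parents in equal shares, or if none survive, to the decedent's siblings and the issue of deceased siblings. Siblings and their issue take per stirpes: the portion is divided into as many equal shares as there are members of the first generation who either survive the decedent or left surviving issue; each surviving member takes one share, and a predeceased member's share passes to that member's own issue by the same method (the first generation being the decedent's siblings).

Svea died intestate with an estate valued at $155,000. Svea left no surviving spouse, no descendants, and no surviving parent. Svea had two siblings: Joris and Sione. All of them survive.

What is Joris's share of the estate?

Joris receives $77,500.

The entire $155,000 passes to the siblings and their issue.
That amount ($155,000) is divided into 2 shares of $77,500: Joris and Sione each take $77,500.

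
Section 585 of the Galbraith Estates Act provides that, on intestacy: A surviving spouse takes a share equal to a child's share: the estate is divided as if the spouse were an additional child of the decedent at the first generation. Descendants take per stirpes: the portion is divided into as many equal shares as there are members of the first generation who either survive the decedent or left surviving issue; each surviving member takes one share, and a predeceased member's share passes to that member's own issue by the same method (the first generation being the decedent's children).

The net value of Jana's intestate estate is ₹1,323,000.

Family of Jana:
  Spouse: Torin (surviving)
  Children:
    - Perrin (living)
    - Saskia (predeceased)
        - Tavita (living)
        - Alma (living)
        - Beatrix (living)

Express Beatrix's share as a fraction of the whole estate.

The spouse counts as an additional share at the children's level, so there are 3 primary shares of ₹441,000. Torin takes one such share (₹441,000).
The children's combined portion (₹882,000) is divided into 2 shares of ₹441,000: Perrin takes ₹441,000; Saskia's ₹441,000 share passes to Saskia's issue.
Saskia's share (₹441,000) is divided into 3 shares of ₹147,000: Tavita, Alma, and Beatrix each take ₹147,000.

Beatrix receives 1/9 of the estate.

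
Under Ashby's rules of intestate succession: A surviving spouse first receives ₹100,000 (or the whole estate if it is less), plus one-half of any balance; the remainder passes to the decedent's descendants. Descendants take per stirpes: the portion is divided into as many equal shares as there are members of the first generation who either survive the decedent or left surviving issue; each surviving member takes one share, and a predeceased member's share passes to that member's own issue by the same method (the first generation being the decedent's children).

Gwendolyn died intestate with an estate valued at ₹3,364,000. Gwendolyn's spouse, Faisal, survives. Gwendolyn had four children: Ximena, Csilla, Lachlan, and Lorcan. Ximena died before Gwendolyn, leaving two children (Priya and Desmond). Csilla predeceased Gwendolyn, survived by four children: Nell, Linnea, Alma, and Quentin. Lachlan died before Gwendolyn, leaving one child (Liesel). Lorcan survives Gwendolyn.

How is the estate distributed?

Faisal: ₹1,732,000; Priya: ₹204,000; Desmond: ₹204,000; Nell: ₹102,000; Linnea: ₹102,000; Alma: ₹102,000; Quentin: ₹102,000; Liesel: ₹408,000; Lorcan: ₹408,000

Faisal first takes ₹100,000, leaving a balance of ₹3,264,000. Faisal then takes one-half of the balance (₹1,632,000), for a total of ₹1,732,000. The remaining ₹1,632,000 passes to the descendants.
The descendants' portion (₹1,632,000) is divided into 4 shares of ₹408,000: Lorcan takes ₹408,000; Ximena's ₹408,000 share passes to Ximena's issue; Csilla's ₹408,000 share passes to Csilla's issue; Lachlan's ₹408,000 share passes to Lachlan's issue.
Ximena's share (₹408,000) is divided into 2 shares of ₹204,000: Priya and Desmond each take ₹204,000.
Csilla's share (₹408,000) is divided into 4 shares of ₹102,000: Nell, Linnea, Alma, and Quentin each take ₹102,000.
Lachlan's share (₹408,000) passes entirely to Liesel.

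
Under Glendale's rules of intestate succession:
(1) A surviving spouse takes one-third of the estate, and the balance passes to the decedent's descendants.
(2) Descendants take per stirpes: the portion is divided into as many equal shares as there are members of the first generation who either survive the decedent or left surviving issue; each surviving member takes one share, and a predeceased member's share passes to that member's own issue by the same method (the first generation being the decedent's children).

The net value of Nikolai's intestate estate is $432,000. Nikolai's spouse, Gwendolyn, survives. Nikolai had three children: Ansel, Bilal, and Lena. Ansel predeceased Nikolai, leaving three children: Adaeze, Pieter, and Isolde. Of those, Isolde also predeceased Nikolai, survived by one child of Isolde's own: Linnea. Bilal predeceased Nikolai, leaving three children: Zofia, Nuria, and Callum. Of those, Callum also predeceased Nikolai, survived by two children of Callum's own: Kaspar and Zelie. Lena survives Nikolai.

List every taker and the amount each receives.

Gwendolyn: $144,000; Adaeze: $32,000; Pieter: $32,000; Linnea: $32,000; Zofia: $32,000; Nuria: $32,000; Kaspar: $16,000; Zelie: $16,000; Lena: $96,000

Gwendolyn takes one-third of $432,000 = $144,000. The remaining $288,000 passes to the descendants.
The descendants' portion ($288,000) is divided into 3 shares of $96,000: Lena takes $96,000; Ansel's $96,000 share passes to Ansel's issue; Bilal's $96,000 share passes to Bilal's issue.
Ansel's share ($96,000) is divided into 3 shares of $32,000: Adaeze and Pieter each take $32,000; Isolde's $32,000 share passes to Isolde's issue.
Isolde's share ($32,000) passes entirely to Linnea.
Bilal's share ($96,000) is divided into 3 shares of $32,000: Zofia and Nuria each take $32,000; Callum's $32,000 share passes to Callum's issue.
Callum's share ($32,000) is divided into 2 shares of $16,000: Kaspar and Zelie each take $16,000.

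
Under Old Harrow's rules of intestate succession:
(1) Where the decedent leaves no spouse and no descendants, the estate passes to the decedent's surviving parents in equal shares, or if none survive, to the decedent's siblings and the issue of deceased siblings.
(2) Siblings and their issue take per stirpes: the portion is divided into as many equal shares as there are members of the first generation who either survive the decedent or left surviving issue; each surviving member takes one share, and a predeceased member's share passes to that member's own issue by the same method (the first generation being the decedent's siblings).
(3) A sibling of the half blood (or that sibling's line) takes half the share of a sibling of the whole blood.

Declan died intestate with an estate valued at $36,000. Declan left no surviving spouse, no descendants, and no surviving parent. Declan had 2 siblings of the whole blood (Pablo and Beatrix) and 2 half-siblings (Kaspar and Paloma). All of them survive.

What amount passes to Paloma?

The entire $36,000 passes to the siblings and their issue.
Counting each half-blood sibling's line as half a unit, there are 3 units in $36,000, so one unit is $12,000. Whole-blood lines (Pablo and Beatrix) take $12,000 each; half-blood lines (Kaspar and Paloma) take $6,000 each.

Paloma receives $6,000.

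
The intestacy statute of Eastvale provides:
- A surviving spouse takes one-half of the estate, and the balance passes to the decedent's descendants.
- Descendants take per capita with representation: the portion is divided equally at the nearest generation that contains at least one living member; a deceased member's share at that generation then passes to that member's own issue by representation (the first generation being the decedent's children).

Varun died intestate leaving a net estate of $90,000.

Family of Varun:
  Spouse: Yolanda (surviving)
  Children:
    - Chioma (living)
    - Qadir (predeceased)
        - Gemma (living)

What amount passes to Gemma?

Yolanda takes one-half of $90,000 = $45,000. The remaining $45,000 passes to the descendants.
The descendants' portion ($45,000) is divided into 2 shares of $22,500: Chioma takes $22,500; Qadir's $22,500 share passes to Qadir's issue.
Qadir's share ($22,500) passes entirely to Gemma.

Gemma receives $22,500.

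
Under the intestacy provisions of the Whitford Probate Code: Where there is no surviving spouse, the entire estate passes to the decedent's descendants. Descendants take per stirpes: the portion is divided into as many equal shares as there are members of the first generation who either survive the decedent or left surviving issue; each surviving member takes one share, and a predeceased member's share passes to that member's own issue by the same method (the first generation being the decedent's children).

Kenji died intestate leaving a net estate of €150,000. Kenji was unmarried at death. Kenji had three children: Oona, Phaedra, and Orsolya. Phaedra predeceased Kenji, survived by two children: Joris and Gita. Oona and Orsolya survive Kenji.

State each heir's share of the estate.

Oona: €50,000; Joris: €25,000; Gita: €25,000; Orsolya: €50,000

The entire €150,000 passes to the descendants.
That amount (€150,000) is divided into 3 shares of €50,000: Oona and Orsolya each take €50,000; Phaedra's €50,000 share passes to Phaedra's issue.
Phaedra's share (€50,000) is divided into 2 shares of €25,000: Joris and Gita each take €25,000.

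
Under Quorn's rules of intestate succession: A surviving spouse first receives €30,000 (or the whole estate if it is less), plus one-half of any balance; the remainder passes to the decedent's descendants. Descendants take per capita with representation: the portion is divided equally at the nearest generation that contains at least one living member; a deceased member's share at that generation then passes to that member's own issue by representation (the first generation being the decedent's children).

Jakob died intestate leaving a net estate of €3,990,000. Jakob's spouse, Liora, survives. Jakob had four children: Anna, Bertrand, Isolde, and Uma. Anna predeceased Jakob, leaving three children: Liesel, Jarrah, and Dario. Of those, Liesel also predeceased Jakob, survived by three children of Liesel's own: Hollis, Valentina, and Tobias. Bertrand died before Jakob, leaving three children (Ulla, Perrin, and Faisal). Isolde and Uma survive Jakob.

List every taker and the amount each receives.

Liora first takes €30,000, leaving a balance of €3,960,000. Liora then takes one-half of the balance (€1,980,000), for a total of €2,010,000. The remaining €1,980,000 passes to the descendants.
The descendants' portion (€1,980,000) is divided into 4 shares of €495,000: Isolde and Uma each take €495,000; Anna's €495,000 share passes to Anna's issue; Bertrand's €495,000 share passes to Bertrand's issue.
Anna's share (€495,000) is divided into 3 shares of €165,000: Jarrah and Dario each take €165,000; Liesel's €165,000 share passes to Liesel's issue.
Liesel's share (€165,000) is divided into 3 shares of €55,000: Hollis, Valentina, and Tobias each take €55,000.
Bertrand's share (€495,000) is divided into 3 shares of €165,000: Ulla, Perrin, and Faisal each take €165,000.

Liora: €2,010,000; Hollis: €55,000; Valentina: €55,000; Tobias: €55,000; Jarrah: €165,000; Dario: €165,000; Ulla: €165,000; Perrin: €165,000; Faisal: €165,000; Isolde: €495,000; Uma: €495,000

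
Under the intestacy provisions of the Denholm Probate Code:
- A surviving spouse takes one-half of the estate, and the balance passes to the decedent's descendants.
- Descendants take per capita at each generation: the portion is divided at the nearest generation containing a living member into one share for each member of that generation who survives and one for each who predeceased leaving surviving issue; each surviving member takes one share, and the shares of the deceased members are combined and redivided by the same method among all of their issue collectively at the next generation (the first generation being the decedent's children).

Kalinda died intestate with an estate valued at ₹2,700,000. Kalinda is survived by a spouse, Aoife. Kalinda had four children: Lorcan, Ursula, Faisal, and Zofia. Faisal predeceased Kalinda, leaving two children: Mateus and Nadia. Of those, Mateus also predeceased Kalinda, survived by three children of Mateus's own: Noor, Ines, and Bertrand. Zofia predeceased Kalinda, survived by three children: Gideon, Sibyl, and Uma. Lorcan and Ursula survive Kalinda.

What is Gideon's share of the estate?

Aoife takes one-half of ₹2,700,000 = ₹1,350,000. The remaining ₹1,350,000 passes to the descendants.
The descendants' portion (₹1,350,000) is divided at the children's generation into 4 shares of ₹337,500. Lorcan and Ursula each take ₹337,500. The 2 shares of the deceased (Faisal and Zofia) are combined into a pool of ₹675,000.
That pool (₹675,000) is divided at the grandchildren's generation into 5 shares of ₹135,000. Nadia, Gideon, Sibyl, and Uma each take ₹135,000. The remaining share for the deceased Mateus (₹135,000) is carried to the next generation.
That pool (₹135,000) is divided at the great-grandchildren's generation equally among Noor, Ines, and Bertrand: ₹45,000 each.

Gideon receives ₹135,000.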